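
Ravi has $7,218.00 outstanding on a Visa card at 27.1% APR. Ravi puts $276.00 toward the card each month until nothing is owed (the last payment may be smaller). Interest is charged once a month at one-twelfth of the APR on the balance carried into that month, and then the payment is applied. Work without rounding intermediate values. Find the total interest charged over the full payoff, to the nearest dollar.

Monthly rate r = 27.1%/12 = 2.25833% = 0.0225833.
Payoff takes n = ⌈−ln(1 − rB₀/P)/ln(1+r)⌉ = ⌈39.990⌉ = 40 payments; the last is $273.39.
Total paid = 39·$276.00 + $273.39 = $11,037.39.
Total interest = total paid − principal = $11,037.39 − $7,218.00 = $3,819.39.

$3,819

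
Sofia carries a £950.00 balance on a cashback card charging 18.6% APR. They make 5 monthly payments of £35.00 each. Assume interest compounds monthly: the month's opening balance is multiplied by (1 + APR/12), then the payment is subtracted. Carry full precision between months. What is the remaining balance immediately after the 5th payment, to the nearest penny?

Monthly rate r = 18.6%/12 = 1.55% = 0.0155.
Each month: B ← B·(1+r) − £35.00.
Month 1: interest £14.73; balance after payment £929.73.
Month 2: interest £14.41; balance after payment £909.14.
Month 3: interest £14.09; balance after payment £888.23.
Month 4: interest £13.77; balance after payment £866.99.
Month 5: interest £13.44; balance after payment £845.43.

£845.43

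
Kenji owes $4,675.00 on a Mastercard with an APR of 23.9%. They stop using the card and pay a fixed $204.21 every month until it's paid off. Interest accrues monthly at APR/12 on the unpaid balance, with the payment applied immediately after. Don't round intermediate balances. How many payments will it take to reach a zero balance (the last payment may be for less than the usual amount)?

31 months

Monthly rate r = 23.9%/12 = 1.99167% = 0.0199167.
Recurrence: B ← B·(1+r) − $204.21.
Month 1: interest $93.11; balance after payment $4,563.90.
Month 2: interest $90.90; balance after payment $4,450.59.
Closed form: n = −ln(1 − rB₀/P)/ln(1+r) = −ln(0.54405)/ln(1.01992) ≈ 30.867, so the balance reaches zero during payment 31.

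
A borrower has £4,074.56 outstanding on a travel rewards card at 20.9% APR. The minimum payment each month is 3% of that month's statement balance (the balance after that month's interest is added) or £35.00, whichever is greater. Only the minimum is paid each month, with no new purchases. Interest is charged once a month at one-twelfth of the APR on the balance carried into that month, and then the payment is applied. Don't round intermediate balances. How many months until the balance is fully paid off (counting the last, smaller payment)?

Monthly rate r = 20.9%/12 = 1.74167% = 0.0174167.
While 3% of the post-interest balance exceeds £35.00, each month B ← (B·(1+r))·(1 − 0.03), i.e. B shrinks by the factor (1+r)·0.97 = 0.98689.
This holds for months 1–97. Entering month 98 the balance is £1,133.25; 3% of the post-interest balance is now below £35.00, so the flat £35.00 minimum applies from here.
From month 98 a fixed £35.00 at rate r clears £1,133.25 in 49 more payments. Total: 97 + 49 = 146 months.

146 months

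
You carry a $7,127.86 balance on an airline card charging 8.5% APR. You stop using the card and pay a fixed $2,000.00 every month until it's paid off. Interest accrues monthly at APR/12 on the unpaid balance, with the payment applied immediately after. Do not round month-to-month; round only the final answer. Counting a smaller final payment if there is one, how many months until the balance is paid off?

Monthly rate r = 8.5%/12 = 0.708333% = 0.00708333.
Recurrence: B ← B·(1+r) − $2,000.00.
Month 1: interest $50.49; balance after payment $5,178.35.
Month 2: interest $36.68; balance after payment $3,215.03.
Month 3: interest $22.77; balance after payment $1,237.80.
Month 4: interest $8.77; balance after payment $0.00.

4 months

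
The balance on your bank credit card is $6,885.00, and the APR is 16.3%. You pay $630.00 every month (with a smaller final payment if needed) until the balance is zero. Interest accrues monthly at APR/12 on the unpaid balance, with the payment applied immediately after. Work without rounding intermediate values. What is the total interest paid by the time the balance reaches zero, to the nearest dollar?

$619

Monthly rate r = 16.3%/12 = 1.35833% = 0.0135833.
Payoff takes n = ⌈−ln(1 − rB₀/P)/ln(1+r)⌉ = ⌈11.910⌉ = 12 payments; the last is $573.85.
Total paid = 11·$630.00 + $573.85 = $7,503.85.
Total interest = total paid − principal = $7,503.85 − $6,885.00 = $618.85.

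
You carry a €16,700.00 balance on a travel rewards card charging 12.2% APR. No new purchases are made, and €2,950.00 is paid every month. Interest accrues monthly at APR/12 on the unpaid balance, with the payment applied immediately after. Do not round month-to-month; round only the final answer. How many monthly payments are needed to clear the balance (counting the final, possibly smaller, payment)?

6 months

Monthly rate r = 12.2%/12 = 1.01667% = 0.0101667.
Recurrence: B ← B·(1+r) − €2,950.00.
Month 1: interest €169.78; balance after payment €13,919.78.
Month 2: interest €141.52; balance after payment €11,111.30.
Month 3: interest €112.96; balance after payment €8,274.27.
Month 4: interest €84.12; balance after payment €5,408.39.
Month 5: interest €54.99; balance after payment €2,513.37.
Month 6: interest €25.55; balance after payment €0.00.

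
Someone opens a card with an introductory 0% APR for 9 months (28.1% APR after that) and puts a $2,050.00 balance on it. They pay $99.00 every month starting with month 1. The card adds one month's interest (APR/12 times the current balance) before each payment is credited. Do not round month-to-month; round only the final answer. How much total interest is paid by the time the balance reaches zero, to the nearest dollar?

$212

Promo months 1–9 at r₀ = 0%/12 = 0; months 10+ at r₁ = 28.1%/12 = 0.0234167.
After month 9 (no interest yet): B = $2,050.00 − 9·$99.00 = $1,159.00.
Then at r₁ with $99.00/mo: n₂ = −ln(1 − r₁·B/P)/ln(1+r₁) ≈ 13.84 → 14 more payments.
Total paid = 22·$99.00 + $83.52 = $2,261.52; interest = $2,261.52 − $2,050.00 = $211.52.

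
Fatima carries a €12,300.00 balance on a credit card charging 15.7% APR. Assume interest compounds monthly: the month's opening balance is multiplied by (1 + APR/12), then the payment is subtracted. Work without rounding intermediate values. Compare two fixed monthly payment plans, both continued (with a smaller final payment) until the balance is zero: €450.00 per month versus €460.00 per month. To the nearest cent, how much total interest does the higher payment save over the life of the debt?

€85.04

Monthly rate r = 15.7%/12 = 1.30833% = 0.0130833.
At €450.00/mo: n = ⌈−ln(1 − rB₀/P)/ln(1+r)⌉ = 35 payments (last €21.35); total interest = total paid − €12,300.00 = €3,021.35.
At €460.00/mo: 34 payments (last €56.31); total interest €2,936.31.
Interest saved = €3,021.35 − €2,936.31 = €85.04.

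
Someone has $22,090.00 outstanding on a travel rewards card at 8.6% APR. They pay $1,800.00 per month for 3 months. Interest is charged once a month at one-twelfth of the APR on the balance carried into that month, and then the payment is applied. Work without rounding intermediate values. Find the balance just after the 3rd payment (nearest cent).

Monthly rate r = 8.6%/12 = 0.716667% = 0.00716667.
Each month: B ← B·(1+r) − $1,800.00.
Month 1: interest $158.31; balance after payment $20,448.31.
Month 2: interest $146.55; balance after payment $18,794.86.
Month 3: interest $134.70; balance after payment $17,129.55.

$17,129.55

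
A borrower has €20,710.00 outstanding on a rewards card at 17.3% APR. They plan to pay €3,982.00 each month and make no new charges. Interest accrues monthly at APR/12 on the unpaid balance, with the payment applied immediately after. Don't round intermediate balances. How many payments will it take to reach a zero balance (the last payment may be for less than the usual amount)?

6 months

Monthly rate r = 17.3%/12 = 1.44167% = 0.0144167.
Recurrence: B ← B·(1+r) − €3,982.00.
Month 1: interest €298.57; balance after payment €17,026.57.
Month 2: interest €245.47; balance after payment €13,290.04.
Month 3: interest €191.60; balance after payment €9,499.63.
Month 4: interest €136.95; balance after payment €5,654.59.
Month 5: interest €81.52; balance after payment €1,754.11.
Month 6: interest €25.29; balance after payment €0.00.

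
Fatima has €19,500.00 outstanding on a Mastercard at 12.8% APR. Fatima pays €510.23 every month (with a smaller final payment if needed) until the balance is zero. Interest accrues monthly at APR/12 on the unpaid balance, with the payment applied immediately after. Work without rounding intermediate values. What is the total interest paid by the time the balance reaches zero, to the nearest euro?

Monthly rate r = 12.8%/12 = 1.06667% = 0.0106667.
Payoff takes n = ⌈−ln(1 − rB₀/P)/ln(1+r)⌉ = ⌈49.356⌉ = 50 payments; the last is €182.13.
Total paid = 49·€510.23 + €182.13 = €25,183.40.
Total interest = total paid − principal = €25,183.40 − €19,500.00 = €5,683.40.

€5,683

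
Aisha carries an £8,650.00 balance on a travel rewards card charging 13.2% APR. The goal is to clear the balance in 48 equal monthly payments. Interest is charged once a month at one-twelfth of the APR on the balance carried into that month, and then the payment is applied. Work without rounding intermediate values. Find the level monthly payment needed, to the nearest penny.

£232.92

Monthly rate r = 13.2%/12 = 1.1% = 0.011.
Level-payment amortization: P = B₀·r / (1 − (1+r)^(−n)) = 8650.00·0.011 / (1 − 1.011^(−48)).
Denominator 1 − (1+r)^(−48) = 0.408513916.
P = 95.15 / 0.408513916 ≈ 232.92.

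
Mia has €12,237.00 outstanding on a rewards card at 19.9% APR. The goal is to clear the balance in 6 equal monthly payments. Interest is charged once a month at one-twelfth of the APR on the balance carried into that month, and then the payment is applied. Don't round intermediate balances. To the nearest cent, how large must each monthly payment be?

€2,159.50

Monthly rate r = 19.9%/12 = 1.65833% = 0.0165833.
Level-payment amortization: P = B₀·r / (1 − (1+r)^(−n)) = 12237.00·0.0165833 / (1 − 1.01658^(−6)).
Denominator 1 − (1+r)^(−6) = 0.0939710214.
P = 202.93 / 0.0939710214 ≈ 2159.50.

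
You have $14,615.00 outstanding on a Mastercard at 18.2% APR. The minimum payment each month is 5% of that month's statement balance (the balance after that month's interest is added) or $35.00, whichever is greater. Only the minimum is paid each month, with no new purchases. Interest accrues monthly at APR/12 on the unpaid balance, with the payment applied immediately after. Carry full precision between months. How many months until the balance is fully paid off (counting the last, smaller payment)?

Monthly rate r = 18.2%/12 = 1.51667% = 0.0151667.
While 5% of the post-interest balance exceeds $35.00, each month B ← (B·(1+r))·(1 − 0.05), i.e. B shrinks by the factor (1+r)·0.95 = 0.96441.
This holds for months 1–85. Entering month 86 the balance is $671.40; 5% of the post-interest balance is now below $35.00, so the flat $35.00 minimum applies from here.
From month 86 a fixed $35.00 at rate r clears $671.40 in 23 more payments. Total: 85 + 23 = 108 months.

108 months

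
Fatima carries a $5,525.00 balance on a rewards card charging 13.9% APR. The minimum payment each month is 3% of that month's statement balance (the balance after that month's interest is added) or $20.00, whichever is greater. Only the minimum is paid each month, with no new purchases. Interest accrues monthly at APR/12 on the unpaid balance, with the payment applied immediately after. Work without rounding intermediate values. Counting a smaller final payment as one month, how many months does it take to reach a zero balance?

154 months

Monthly rate r = 13.9%/12 = 1.15833% = 0.0115833.
While 3% of the post-interest balance exceeds $20.00, each month B ← (B·(1+r))·(1 − 0.03), i.e. B shrinks by the factor (1+r)·0.97 = 0.98124.
This holds for months 1–113. Entering month 114 the balance is $649.72; 3% of the post-interest balance is now below $20.00, so the flat $20.00 minimum applies from here.
From month 114 a fixed $20.00 at rate r clears $649.72 in 41 more payments. Total: 113 + 41 = 154 months.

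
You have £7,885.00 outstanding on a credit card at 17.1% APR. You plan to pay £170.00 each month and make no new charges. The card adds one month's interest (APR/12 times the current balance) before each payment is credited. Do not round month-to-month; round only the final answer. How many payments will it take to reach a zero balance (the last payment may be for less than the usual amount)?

Monthly rate r = 17.1%/12 = 1.425% = 0.01425.
Recurrence: B ← B·(1+r) − £170.00.
Month 1: interest £112.36; balance after payment £7,827.36.
Month 2: interest £111.54; balance after payment £7,768.90.
Closed form: n = −ln(1 − rB₀/P)/ln(1+r) = −ln(0.33905)/ln(1.01425) ≈ 76.442, so the balance reaches zero during payment 77.

77 months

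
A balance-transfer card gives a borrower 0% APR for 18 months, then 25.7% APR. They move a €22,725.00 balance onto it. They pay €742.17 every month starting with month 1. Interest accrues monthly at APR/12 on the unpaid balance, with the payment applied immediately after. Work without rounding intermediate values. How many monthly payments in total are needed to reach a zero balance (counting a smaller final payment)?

Promo months 1–18 at r₀ = 0%/12 = 0; months 19+ at r₁ = 25.7%/12 = 0.0214167.
After month 18 (no interest yet): B = €22,725.00 − 18·€742.17 = €9,365.94.
Then at r₁ with €742.17/mo: n₂ = −ln(1 − r₁·B/P)/ln(1+r₁) ≈ 14.87 → 15 more payments.

33 payments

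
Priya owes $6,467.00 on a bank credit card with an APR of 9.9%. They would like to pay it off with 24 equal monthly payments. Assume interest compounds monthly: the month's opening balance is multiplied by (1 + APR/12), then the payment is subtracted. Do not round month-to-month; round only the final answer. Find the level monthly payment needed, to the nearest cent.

Monthly rate r = 9.9%/12 = 0.825% = 0.00825.
Level-payment amortization: P = B₀·r / (1 − (1+r)^(−n)) = 6467.00·0.00825 / (1 − 1.00825^(−24)).
Denominator 1 − (1+r)^(−24) = 0.178963502.
P = 53.3528 / 0.178963502 ≈ 298.12.

$298.12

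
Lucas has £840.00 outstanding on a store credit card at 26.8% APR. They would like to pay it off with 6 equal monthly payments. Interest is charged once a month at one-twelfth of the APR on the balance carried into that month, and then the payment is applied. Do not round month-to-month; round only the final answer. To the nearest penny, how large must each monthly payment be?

Monthly rate r = 26.8%/12 = 2.23333% = 0.0223333.
Level-payment amortization: P = B₀·r / (1 − (1+r)^(−n)) = 840.00·0.0223333 / (1 − 1.02233^(−6)).
Denominator 1 − (1+r)^(−6) = 0.12411947.
P = 18.76 / 0.12411947 ≈ 151.14.

£151.14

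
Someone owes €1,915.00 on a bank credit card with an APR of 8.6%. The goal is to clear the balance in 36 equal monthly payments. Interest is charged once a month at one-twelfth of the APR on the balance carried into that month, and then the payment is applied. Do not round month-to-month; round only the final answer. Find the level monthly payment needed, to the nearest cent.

€60.54

Monthly rate r = 8.6%/12 = 0.716667% = 0.00716667.
Level-payment amortization: P = B₀·r / (1 − (1+r)^(−n)) = 1915.00·0.00716667 / (1 − 1.00717^(−36)).
Denominator 1 − (1+r)^(−36) = 0.226693571.
P = 13.7242 / 0.226693571 ≈ 60.54.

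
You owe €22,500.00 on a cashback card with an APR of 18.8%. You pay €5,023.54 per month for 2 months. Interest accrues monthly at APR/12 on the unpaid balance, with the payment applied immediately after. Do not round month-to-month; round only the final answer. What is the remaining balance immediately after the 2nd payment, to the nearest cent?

€13,084.74

Monthly rate r = 18.8%/12 = 1.56667% = 0.0156667.
Each month: B ← B·(1+r) − €5,023.54.
Month 1: interest €352.50; balance after payment €17,828.96.
Month 2: interest €279.32; balance after payment €13,084.74.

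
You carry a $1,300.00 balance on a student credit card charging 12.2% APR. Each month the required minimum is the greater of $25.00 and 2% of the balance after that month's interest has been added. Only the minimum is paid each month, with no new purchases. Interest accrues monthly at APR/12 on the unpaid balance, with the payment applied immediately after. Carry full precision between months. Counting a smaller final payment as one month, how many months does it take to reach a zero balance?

75 months

Monthly rate r = 12.2%/12 = 1.01667% = 0.0101667.
While 2% of the post-interest balance exceeds $25.00, each month B ← (B·(1+r))·(1 − 0.02), i.e. B shrinks by the factor (1+r)·0.98 = 0.98996.
This holds for months 1–5. Entering month 6 the balance is $1,236.06; 2% of the post-interest balance is now below $25.00, so the flat $25.00 minimum applies from here.
From month 6 a fixed $25.00 at rate r clears $1,236.06 in 70 more payments. Total: 5 + 70 = 75 months.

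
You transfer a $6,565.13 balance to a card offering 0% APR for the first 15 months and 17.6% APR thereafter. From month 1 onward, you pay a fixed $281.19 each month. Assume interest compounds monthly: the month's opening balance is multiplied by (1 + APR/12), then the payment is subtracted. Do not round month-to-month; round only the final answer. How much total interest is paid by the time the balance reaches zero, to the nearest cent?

$174.99

Promo months 1–15 at r₀ = 0%/12 = 0; months 16+ at r₁ = 17.6%/12 = 0.0146667.
After month 15 (no interest yet): B = $6,565.13 − 15·$281.19 = $2,347.28.
Then at r₁ with $281.19/mo: n₂ = −ln(1 − r₁·B/P)/ln(1+r₁) ≈ 8.97 → 9 more payments.
Total paid = 23·$281.19 + $272.75 = $6,740.12; interest = $6,740.12 − $6,565.13 = $174.99.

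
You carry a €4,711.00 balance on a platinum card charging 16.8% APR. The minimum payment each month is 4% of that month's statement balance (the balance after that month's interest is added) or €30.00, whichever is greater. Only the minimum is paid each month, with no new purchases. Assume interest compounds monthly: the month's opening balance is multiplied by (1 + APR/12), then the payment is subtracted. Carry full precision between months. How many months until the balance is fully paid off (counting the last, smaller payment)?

Monthly rate r = 16.8%/12 = 1.4% = 0.014.
While 4% of the post-interest balance exceeds €30.00, each month B ← (B·(1+r))·(1 − 0.04), i.e. B shrinks by the factor (1+r)·0.96 = 0.97344.
This holds for months 1–69. Entering month 70 the balance is €735.27; 4% of the post-interest balance is now below €30.00, so the flat €30.00 minimum applies from here.
From month 70 a fixed €30.00 at rate r clears €735.27 in 31 more payments. Total: 69 + 31 = 100 months.

100 months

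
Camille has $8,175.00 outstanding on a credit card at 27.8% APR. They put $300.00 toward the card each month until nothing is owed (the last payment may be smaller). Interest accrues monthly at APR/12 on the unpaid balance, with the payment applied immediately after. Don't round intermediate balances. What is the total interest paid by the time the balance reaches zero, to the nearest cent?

$4,895.43

Monthly rate r = 27.8%/12 = 2.31667% = 0.0231667.
Payoff takes n = ⌈−ln(1 − rB₀/P)/ln(1+r)⌉ = ⌈43.565⌉ = 44 payments; the last is $170.43.
Total paid = 43·$300.00 + $170.43 = $13,070.43.
Total interest = total paid − principal = $13,070.43 − $8,175.00 = $4,895.43.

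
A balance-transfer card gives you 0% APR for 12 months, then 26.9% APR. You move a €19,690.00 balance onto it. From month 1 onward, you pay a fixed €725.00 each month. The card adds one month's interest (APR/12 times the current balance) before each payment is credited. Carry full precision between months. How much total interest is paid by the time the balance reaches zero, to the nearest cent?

Promo months 1–12 at r₀ = 0%/12 = 0; months 13+ at r₁ = 26.9%/12 = 0.0224167.
After month 12 (no interest yet): B = €19,690.00 − 12·€725.00 = €10,990.00.
Then at r₁ with €725.00/mo: n₂ = −ln(1 − r₁·B/P)/ln(1+r₁) ≈ 18.73 → 19 more payments.
Total paid = 30·€725.00 + €530.63 = €22,280.63; interest = €22,280.63 − €19,690.00 = €2,590.63.

€2,590.63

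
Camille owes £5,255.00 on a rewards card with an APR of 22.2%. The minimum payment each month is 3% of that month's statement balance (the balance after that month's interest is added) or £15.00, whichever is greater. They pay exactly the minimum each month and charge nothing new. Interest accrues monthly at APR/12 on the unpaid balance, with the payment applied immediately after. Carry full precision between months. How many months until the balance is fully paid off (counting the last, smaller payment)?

Monthly rate r = 22.2%/12 = 1.85% = 0.0185.
While 3% of the post-interest balance exceeds £15.00, each month B ← (B·(1+r))·(1 − 0.03), i.e. B shrinks by the factor (1+r)·0.97 = 0.98794.
This holds for months 1–196. Entering month 197 the balance is £487.75; 3% of the post-interest balance is now below £15.00, so the flat £15.00 minimum applies from here.
From month 197 a fixed £15.00 at rate r clears £487.75 in 51 more payments. Total: 196 + 51 = 247 months.

247 months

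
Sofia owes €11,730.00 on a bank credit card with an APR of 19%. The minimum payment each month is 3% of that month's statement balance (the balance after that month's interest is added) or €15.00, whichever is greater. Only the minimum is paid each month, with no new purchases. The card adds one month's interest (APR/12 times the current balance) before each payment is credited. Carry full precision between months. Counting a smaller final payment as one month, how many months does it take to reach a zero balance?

Monthly rate r = 19%/12 = 1.58333% = 0.0158333.
While 3% of the post-interest balance exceeds €15.00, each month B ← (B·(1+r))·(1 − 0.03), i.e. B shrinks by the factor (1+r)·0.97 = 0.98536.
This holds for months 1–215. Entering month 216 the balance is €492.10; 3% of the post-interest balance is now below €15.00, so the flat €15.00 minimum applies from here.
From month 216 a fixed €15.00 at rate r clears €492.10 in 47 more payments. Total: 215 + 47 = 262 months.

262 months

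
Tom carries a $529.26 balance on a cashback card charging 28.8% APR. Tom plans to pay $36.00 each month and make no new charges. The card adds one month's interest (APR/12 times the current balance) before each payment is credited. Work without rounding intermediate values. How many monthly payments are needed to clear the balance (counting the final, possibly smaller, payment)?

19 months

Monthly rate r = 28.8%/12 = 2.4% = 0.024.
Recurrence: B ← B·(1+r) − $36.00.
Month 1: interest $12.70; balance after payment $505.96.
Month 2: interest $12.14; balance after payment $482.11.
Closed form: n = −ln(1 − rB₀/P)/ln(1+r) = −ln(0.64716)/ln(1.024) ≈ 18.348, so the balance reaches zero during payment 19.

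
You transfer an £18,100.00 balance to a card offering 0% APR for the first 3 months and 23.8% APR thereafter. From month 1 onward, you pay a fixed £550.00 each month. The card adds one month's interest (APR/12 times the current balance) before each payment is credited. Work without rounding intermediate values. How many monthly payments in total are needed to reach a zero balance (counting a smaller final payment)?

49 months

Promo months 1–3 at r₀ = 0%/12 = 0; months 4+ at r₁ = 23.8%/12 = 0.0198333.
After month 3 (no interest yet): B = £18,100.00 − 3·£550.00 = £16,450.00.
Then at r₁ with £550.00/mo: n₂ = −ln(1 − r₁·B/P)/ln(1+r₁) ≈ 45.80 → 46 more payments.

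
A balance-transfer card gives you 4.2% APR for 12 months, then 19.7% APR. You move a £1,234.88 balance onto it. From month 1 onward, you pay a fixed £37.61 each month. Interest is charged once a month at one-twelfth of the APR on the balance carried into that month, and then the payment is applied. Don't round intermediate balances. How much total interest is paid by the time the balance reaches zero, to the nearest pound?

Promo months 1–12 at r₀ = 4.2%/12 = 0.0035; months 13+ at r₁ = 19.7%/12 = 0.0164167.
After month 12: iterate B ← B·(1+r₀) − £37.61 for 12 months → £827.65.
Then at r₁ with £37.61/mo: n₂ = −ln(1 − r₁·B/P)/ln(1+r₁) ≈ 27.53 → 28 more payments.
Total paid = 39·£37.61 + £19.97 = £1,486.76; interest = £1,486.76 − £1,234.88 = £251.88.

£252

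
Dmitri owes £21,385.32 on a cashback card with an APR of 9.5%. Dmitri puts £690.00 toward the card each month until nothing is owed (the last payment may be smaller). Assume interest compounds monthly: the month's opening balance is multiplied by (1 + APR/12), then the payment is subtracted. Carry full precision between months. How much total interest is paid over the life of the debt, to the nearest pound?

Monthly rate r = 9.5%/12 = 0.791667% = 0.00791667.
Payoff takes n = ⌈−ln(1 − rB₀/P)/ln(1+r)⌉ = ⌈35.701⌉ = 36 payments; the last is £484.12.
Total paid = 35·£690.00 + £484.12 = £24,634.12.
Total interest = total paid − principal = £24,634.12 − £21,385.32 = £3,248.80.

£3,249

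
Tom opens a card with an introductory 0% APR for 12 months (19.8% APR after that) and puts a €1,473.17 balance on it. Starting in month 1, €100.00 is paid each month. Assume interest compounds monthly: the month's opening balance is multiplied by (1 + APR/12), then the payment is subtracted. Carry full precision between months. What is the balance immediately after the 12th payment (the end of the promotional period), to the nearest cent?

Promo months 1–12 at r₀ = 0%/12 = 0; months 13+ at r₁ = 19.8%/12 = 0.0165.
After month 12 (no interest yet): B = €1,473.17 − 12·€100.00 = €273.17.

€273.17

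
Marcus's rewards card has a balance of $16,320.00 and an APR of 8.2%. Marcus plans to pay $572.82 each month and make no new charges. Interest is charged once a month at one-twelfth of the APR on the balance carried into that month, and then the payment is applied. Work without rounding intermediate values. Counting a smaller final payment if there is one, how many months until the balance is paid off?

32 months

Monthly rate r = 8.2%/12 = 0.683333% = 0.00683333.
Recurrence: B ← B·(1+r) − $572.82.
Month 1: interest $111.52; balance after payment $15,858.70.
Month 2: interest $108.37; balance after payment $15,394.25.
Closed form: n = −ln(1 − rB₀/P)/ln(1+r) = −ln(0.80531)/ln(1.00683) ≈ 31.794, so the balance reaches zero during payment 32.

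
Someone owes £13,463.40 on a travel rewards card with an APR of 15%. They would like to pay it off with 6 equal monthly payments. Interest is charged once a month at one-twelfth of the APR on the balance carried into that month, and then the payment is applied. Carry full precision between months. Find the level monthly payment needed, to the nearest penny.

Monthly rate r = 15%/12 = 1.25% = 0.0125.
Level-payment amortization: P = B₀·r / (1 − (1+r)^(−n)) = 13463.40·0.0125 / (1 − 1.0125^(−6)).
Denominator 1 − (1+r)^(−6) = 0.071825124.
P = 168.293 / 0.071825124 ≈ 2343.09.

£2,343.09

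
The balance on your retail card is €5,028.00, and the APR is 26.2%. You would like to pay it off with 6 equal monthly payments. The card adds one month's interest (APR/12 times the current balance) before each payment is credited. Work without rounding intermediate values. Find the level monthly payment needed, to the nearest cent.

Monthly rate r = 26.2%/12 = 2.18333% = 0.0218333.
Level-payment amortization: P = B₀·r / (1 − (1+r)^(−n)) = 5028.00·0.0218333 / (1 − 1.02183^(−6)).
Denominator 1 − (1+r)^(−6) = 0.121544825.
P = 109.778 / 0.121544825 ≈ 903.19.

€903.19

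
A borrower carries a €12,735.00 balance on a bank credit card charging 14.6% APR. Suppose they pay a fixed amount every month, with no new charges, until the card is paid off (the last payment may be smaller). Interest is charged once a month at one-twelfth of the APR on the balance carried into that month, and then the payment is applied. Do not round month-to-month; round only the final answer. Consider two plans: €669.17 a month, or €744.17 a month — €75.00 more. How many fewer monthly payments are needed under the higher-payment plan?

Monthly rate r = 14.6%/12 = 1.21667% = 0.0121667.
At €669.17/mo: n = ⌈−ln(1 − rB₀/P)/ln(1+r)⌉ = 22 payments (last €521.62); total interest = total paid − €12,735.00 = €1,839.19.
At €744.17/mo: 20 payments (last €227.74); total interest €1,631.97.
Payments saved = 22 − 20 = 2.

2 fewer payments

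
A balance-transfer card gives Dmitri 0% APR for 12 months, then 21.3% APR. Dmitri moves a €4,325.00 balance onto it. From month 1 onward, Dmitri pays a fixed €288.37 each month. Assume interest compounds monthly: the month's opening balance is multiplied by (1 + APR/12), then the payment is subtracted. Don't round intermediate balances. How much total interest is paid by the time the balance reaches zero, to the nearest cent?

€31.96

Promo months 1–12 at r₀ = 0%/12 = 0; months 13+ at r₁ = 21.3%/12 = 0.01775.
After month 12 (no interest yet): B = €4,325.00 − 12·€288.37 = €864.56.
Then at r₁ with €288.37/mo: n₂ = −ln(1 − r₁·B/P)/ln(1+r₁) ≈ 3.11 → 4 more payments.
Total paid = 15·€288.37 + €31.41 = €4,356.96; interest = €4,356.96 − €4,325.00 = €31.96.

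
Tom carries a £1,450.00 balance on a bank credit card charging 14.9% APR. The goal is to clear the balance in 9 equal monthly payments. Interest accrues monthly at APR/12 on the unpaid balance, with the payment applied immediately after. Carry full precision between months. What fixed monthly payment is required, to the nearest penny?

£171.28

Monthly rate r = 14.9%/12 = 1.24167% = 0.0124167.
Level-payment amortization: P = B₀·r / (1 − (1+r)^(−n)) = 1450.00·0.0124167 / (1 − 1.01242^(−9)).
Denominator 1 − (1+r)^(−9) = 0.105116654.
P = 18.0042 / 0.105116654 ≈ 171.28.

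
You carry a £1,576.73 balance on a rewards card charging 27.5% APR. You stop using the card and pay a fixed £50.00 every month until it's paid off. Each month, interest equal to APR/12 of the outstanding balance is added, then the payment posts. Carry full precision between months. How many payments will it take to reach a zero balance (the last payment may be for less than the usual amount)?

57 months

Monthly rate r = 27.5%/12 = 2.29167% = 0.0229167.
Recurrence: B ← B·(1+r) − £50.00.
Month 1: interest £36.13; balance after payment £1,562.86.
Month 2: interest £35.82; balance after payment £1,548.68.
Closed form: n = −ln(1 − rB₀/P)/ln(1+r) = −ln(0.27733)/ln(1.02292) ≈ 56.604, so the balance reaches zero during payment 57.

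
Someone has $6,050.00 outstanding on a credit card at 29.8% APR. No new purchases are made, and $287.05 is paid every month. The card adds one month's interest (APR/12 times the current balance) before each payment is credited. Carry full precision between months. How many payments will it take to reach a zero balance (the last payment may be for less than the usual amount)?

Monthly rate r = 29.8%/12 = 2.48333% = 0.0248333.
Recurrence: B ← B·(1+r) − $287.05.
Month 1: interest $150.24; balance after payment $5,913.19.
Month 2: interest $146.84; balance after payment $5,772.99.
Closed form: n = −ln(1 − rB₀/P)/ln(1+r) = −ln(0.4766)/ln(1.02483) ≈ 30.211, so the balance reaches zero during payment 31.

31 months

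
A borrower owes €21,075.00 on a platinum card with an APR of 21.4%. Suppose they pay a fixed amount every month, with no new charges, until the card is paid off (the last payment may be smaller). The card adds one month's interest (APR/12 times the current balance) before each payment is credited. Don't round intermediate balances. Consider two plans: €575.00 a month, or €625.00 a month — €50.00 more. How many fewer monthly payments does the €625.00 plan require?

7 fewer payments

Monthly rate r = 21.4%/12 = 1.78333% = 0.0178333.
At €575.00/mo: n = ⌈−ln(1 − rB₀/P)/ln(1+r)⌉ = 60 payments (last €564.61); total interest = total paid − €21,075.00 = €13,414.61.
At €625.00/mo: 53 payments (last €17.29); total interest €11,442.29.
Payments saved = 60 − 53 = 7.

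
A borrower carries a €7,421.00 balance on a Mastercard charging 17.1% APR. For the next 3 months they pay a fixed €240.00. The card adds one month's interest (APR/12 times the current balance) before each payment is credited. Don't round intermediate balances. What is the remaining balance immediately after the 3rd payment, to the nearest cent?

Monthly rate r = 17.1%/12 = 1.425% = 0.01425.
Each month: B ← B·(1+r) − €240.00.
Month 1: interest €105.75; balance after payment €7,286.75.
Month 2: interest €103.84; balance after payment €7,150.59.
Month 3: interest €101.90; balance after payment €7,012.48.

€7,012.48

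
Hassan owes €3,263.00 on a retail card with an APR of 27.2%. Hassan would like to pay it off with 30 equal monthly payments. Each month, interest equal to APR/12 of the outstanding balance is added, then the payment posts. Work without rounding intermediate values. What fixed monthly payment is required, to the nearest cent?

Monthly rate r = 27.2%/12 = 2.26667% = 0.0226667.
Level-payment amortization: P = B₀·r / (1 − (1+r)^(−n)) = 3263.00·0.0226667 / (1 − 1.02267^(−30)).
Denominator 1 − (1+r)^(−30) = 0.489522055.
P = 73.9613 / 0.489522055 ≈ 151.09.

€151.09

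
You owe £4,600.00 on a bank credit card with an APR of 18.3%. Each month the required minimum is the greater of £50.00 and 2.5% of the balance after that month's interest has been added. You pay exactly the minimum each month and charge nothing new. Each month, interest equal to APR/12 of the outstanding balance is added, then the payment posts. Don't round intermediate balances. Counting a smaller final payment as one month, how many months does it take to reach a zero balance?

Monthly rate r = 18.3%/12 = 1.525% = 0.01525.
While 2.5% of the post-interest balance exceeds £50.00, each month B ← (B·(1+r))·(1 − 0.025), i.e. B shrinks by the factor (1+r)·0.975 = 0.98987.
This holds for months 1–84. Entering month 85 the balance is £1,955.59; 2.5% of the post-interest balance is now below £50.00, so the flat £50.00 minimum applies from here.
From month 85 a fixed £50.00 at rate r clears £1,955.59 in 60 more payments. Total: 84 + 60 = 144 months.

144 months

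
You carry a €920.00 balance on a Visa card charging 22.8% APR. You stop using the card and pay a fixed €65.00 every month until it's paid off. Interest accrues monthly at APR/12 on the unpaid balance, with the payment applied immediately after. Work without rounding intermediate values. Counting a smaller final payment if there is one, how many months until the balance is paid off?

Monthly rate r = 22.8%/12 = 1.9% = 0.019.
Recurrence: B ← B·(1+r) − €65.00.
Month 1: interest €17.48; balance after payment €872.48.
Month 2: interest €16.58; balance after payment €824.06.
Closed form: n = −ln(1 − rB₀/P)/ln(1+r) = −ln(0.73108)/ln(1.019) ≈ 16.642, so the balance reaches zero during payment 17.

17 payments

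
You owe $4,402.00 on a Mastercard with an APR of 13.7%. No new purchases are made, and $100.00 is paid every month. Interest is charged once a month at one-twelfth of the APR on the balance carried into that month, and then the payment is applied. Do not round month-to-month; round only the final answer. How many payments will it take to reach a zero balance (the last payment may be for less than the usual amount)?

62 months

Monthly rate r = 13.7%/12 = 1.14167% = 0.0114167.
Recurrence: B ← B·(1+r) − $100.00.
Month 1: interest $50.26; balance after payment $4,352.26.
Month 2: interest $49.69; balance after payment $4,301.94.
Closed form: n = −ln(1 − rB₀/P)/ln(1+r) = −ln(0.49744)/ln(1.01142) ≈ 61.512, so the balance reaches zero during payment 62.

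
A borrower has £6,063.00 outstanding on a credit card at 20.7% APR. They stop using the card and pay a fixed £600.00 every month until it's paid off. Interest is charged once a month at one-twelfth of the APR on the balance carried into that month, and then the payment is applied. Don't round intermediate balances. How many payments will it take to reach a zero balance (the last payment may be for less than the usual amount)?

12 months

Monthly rate r = 20.7%/12 = 1.725% = 0.01725.
Recurrence: B ← B·(1+r) − £600.00.
Month 1: interest £104.59; balance after payment £5,567.59.
Month 2: interest £96.04; balance after payment £5,063.63.
Closed form: n = −ln(1 − rB₀/P)/ln(1+r) = −ln(0.82569)/ln(1.01725) ≈ 11.199, so the balance reaches zero during payment 12.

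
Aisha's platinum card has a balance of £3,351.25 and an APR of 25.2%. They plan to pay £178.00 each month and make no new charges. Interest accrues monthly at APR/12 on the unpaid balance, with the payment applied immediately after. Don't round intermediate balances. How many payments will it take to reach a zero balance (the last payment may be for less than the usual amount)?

Monthly rate r = 25.2%/12 = 2.1% = 0.021.
Recurrence: B ← B·(1+r) − £178.00.
Month 1: interest £70.38; balance after payment £3,243.63.
Month 2: interest £68.12; balance after payment £3,133.74.
Closed form: n = −ln(1 − rB₀/P)/ln(1+r) = −ln(0.60463)/ln(1.021) ≈ 24.210, so the balance reaches zero during payment 25.

25 months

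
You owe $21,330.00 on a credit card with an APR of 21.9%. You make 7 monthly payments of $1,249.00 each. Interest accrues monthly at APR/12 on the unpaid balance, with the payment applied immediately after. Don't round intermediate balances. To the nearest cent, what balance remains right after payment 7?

$14,972.21

Monthly rate r = 21.9%/12 = 1.825% = 0.01825.
Each month: B ← B·(1+r) − $1,249.00.
Month 1: interest $389.27; balance after payment $20,470.27.
Month 2: interest $373.58; balance after payment $19,594.85.
Month 3: interest $357.61; balance after payment $18,703.46.
Month 4: interest $341.34; balance after payment $17,795.80.
Month 5: interest $324.77; balance after payment $16,871.57.
Month 6: interest $307.91; balance after payment $15,930.48.
Month 7: interest $290.73; balance after payment $14,972.21.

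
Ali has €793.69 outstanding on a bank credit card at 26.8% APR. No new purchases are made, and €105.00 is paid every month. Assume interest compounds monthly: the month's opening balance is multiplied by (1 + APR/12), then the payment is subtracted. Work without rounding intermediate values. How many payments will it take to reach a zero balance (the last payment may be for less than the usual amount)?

9 months

Monthly rate r = 26.8%/12 = 2.23333% = 0.0223333.
Recurrence: B ← B·(1+r) − €105.00.
Month 1: interest €17.73; balance after payment €706.42.
Month 2: interest €15.78; balance after payment €617.19.
Closed form: n = −ln(1 − rB₀/P)/ln(1+r) = −ln(0.83118)/ln(1.02233) ≈ 8.371, so the balance reaches zero during payment 9.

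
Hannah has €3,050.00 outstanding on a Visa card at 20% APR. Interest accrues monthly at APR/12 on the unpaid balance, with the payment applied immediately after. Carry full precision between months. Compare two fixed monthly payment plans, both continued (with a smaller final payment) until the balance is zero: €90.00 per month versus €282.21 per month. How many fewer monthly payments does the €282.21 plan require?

Monthly rate r = 20%/12 = 1.66667% = 0.0166667.
At €90.00/mo: n = ⌈−ln(1 − rB₀/P)/ln(1+r)⌉ = 51 payments (last €30.21); total interest = total paid − €3,050.00 = €1,480.21.
At €282.21/mo: 13 payments (last €4.35); total interest €340.87.
Payments saved = 51 − 13 = 38.

38 fewer payments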